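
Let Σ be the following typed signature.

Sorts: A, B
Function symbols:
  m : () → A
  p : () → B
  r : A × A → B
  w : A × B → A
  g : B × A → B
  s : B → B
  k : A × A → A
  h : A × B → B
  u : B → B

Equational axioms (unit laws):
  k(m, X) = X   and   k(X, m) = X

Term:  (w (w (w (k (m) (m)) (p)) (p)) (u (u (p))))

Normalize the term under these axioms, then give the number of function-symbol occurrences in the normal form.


1. (w (w (w (k (m) (m)) (p)) (p)) (u (u (p))))  →  (w (w (w (m) (p)) (p)) (u (u (p))))
normal form: (w (w (w (m) (p)) (p)) (u (u (p))))

size = 9


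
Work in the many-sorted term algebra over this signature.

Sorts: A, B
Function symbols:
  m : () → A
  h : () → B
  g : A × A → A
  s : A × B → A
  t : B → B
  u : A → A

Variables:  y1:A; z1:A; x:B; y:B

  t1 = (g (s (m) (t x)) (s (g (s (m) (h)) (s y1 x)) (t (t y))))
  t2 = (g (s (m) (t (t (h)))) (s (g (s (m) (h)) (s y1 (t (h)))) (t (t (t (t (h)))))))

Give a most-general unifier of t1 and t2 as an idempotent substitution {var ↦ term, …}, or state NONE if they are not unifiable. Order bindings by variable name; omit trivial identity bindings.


{x ↦ (t (h)), y ↦ (t (t (h)))}


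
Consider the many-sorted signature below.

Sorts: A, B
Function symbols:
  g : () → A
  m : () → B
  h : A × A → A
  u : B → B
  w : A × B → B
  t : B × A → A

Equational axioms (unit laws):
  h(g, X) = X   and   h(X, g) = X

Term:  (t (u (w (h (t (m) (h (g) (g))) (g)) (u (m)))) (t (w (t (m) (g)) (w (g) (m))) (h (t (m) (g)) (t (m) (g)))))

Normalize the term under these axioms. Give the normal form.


normal form = (t (u (w (t (m) (g)) (u (m)))) (t (w (t (m) (g)) (w (g) (m))) (h (t (m) (g)) (t (m) (g)))))

1. (t (u (w (h (t (m) (h (g) (g))) (g)) (u (m)))) (t (w (t (m) (g)) (w (g) (m))) (h (t (m) (g)) (t (m) (g)))))  →  (t (u (w (t (m) (h (g) (g))) (u (m)))) (t (w (t (m) (g)) (w (g) (m))) (h (t (m) (g)) (t (m) (g)))))
2. (t (u (w (t (m) (h (g) (g))) (u (m)))) (t (w (t (m) (g)) (w (g) (m))) (h (t (m) (g)) (t (m) (g)))))  →  (t (u (w (t (m) (g)) (u (m)))) (t (w (t (m) (g)) (w (g) (m))) (h (t (m) (g)) (t (m) (g)))))


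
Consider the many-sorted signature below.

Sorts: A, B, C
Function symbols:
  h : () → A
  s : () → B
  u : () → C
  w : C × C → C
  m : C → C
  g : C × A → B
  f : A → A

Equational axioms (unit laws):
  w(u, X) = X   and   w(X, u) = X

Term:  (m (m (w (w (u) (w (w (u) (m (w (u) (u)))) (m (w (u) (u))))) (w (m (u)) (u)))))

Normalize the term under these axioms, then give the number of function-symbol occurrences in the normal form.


1. (m (m (w (w (u) (w (w (u) (m (w (u) (u)))) (m (w (u) (u))))) (w (m (u)) (u)))))  →  (m (m (w (w (w (u) (m (w (u) (u)))) (m (w (u) (u)))) (w (m (u)) (u)))))
2. (m (m (w (w (w (u) (m (w (u) (u)))) (m (w (u) (u)))) (w (m (u)) (u)))))  →  (m (m (w (w (m (w (u) (u))) (m (w (u) (u)))) (w (m (u)) (u)))))
3. (m (m (w (w (m (w (u) (u))) (m (w (u) (u)))) (w (m (u)) (u)))))  →  (m (m (w (w (m (u)) (m (w (u) (u)))) (w (m (u)) (u)))))
4. (m (m (w (w (m (u)) (m (w (u) (u)))) (w (m (u)) (u)))))  →  (m (m (w (w (m (u)) (m (u))) (w (m (u)) (u)))))
5. (m (m (w (w (m (u)) (m (u))) (w (m (u)) (u)))))  →  (m (m (w (w (m (u)) (m (u))) (m (u)))))
normal form: (m (m (w (w (m (u)) (m (u))) (m (u)))))

size = 10


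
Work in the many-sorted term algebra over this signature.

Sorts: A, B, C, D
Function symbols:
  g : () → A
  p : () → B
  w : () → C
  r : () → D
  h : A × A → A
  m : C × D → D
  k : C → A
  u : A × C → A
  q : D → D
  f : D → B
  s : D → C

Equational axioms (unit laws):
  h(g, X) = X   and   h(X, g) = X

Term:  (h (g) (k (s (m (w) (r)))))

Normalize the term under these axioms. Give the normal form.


1. (h (g) (k (s (m (w) (r)))))  →  (k (s (m (w) (r))))

normal form = (k (s (m (w) (r))))


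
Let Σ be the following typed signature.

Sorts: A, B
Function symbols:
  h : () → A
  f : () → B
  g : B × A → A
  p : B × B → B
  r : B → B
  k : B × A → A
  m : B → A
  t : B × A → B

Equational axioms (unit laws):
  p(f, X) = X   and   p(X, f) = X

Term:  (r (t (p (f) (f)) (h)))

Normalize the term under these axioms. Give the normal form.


normal form = (r (t (f) (h)))

1. (r (t (p (f) (f)) (h)))  →  (r (t (f) (h)))


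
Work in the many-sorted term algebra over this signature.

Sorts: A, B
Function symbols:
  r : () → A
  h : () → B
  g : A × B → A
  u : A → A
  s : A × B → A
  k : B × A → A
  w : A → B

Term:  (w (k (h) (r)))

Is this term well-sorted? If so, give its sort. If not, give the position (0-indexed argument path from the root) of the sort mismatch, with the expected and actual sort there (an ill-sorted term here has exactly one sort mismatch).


well-sorted; sort = B

    (h) : B
    (r) : A
  (k (h) (r)) : A
(w (k (h) (r))) : B


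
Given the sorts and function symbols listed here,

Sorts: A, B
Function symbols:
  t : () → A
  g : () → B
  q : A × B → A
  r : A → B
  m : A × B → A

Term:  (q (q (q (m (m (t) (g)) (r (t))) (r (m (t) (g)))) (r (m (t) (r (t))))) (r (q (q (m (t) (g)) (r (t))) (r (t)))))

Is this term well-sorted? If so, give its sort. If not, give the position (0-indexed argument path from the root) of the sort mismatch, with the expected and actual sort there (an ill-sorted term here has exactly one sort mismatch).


          (t) : A
          (g) : B
        (m (t) (g)) : A
          (t) : A
        (r (t)) : B
      (m (m (t) (g)) (r (t))) : A
          (t) : A
          (g) : B
        (m (t) (g)) : A
      (r (m (t) (g))) : B
    (q (m (m (t) (g)) (r (t))) (r (m (t) (g)))) : A
        (t) : A
          (t) : A
        (r (t)) : B
      (m (t) (r (t))) : A
    (r (m (t) (r (t)))) : B
  (q (q (m (m (t) (g)) (r (t))) (r (m (t) (g)))) (r (m (t) (r (t))))) : A
          (t) : A
          (g) : B
        (m (t) (g)) : A
          (t) : A
        (r (t)) : B
      (q (m (t) (g)) (r (t))) : A
        (t) : A
      (r (t)) : B
    (q (q (m (t) (g)) (r (t))) (r (t))) : A
  (r (q (q (m (t) (g)) (r (t))) (r (t)))) : B
(q (q (q (m (m (t) (g)) (r (t))) (r (m (t) (g)))) (r (m (t) (r (t))))) (r (q (q (m (t) (g)) (r (t))) (r (t))))) : A

well-sorted; sort = A


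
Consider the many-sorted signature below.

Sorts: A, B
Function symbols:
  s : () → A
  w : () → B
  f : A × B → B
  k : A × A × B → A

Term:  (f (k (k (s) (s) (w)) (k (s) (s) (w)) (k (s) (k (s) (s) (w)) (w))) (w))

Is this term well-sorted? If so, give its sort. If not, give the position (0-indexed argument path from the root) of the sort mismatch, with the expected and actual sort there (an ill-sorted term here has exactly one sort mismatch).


      (s) : A
      (s) : A
      (w) : B
    (k (s) (s) (w)) : A
      (s) : A
      (s) : A
      (w) : B
    (k (s) (s) (w)) : A
      (s) : A
        (s) : A
        (s) : A
        (w) : B
      (k (s) (s) (w)) : A
      (w) : B
    (k (s) (k (s) (s) (w)) (w)) : A
  (k (k (s) (s) (w)) (k (s) (s) (w)) (k (s) (k (s) (s) (w)) (w))) : ✗ arg 2 at [0, 2] has sort A, expected B
  (w) : B

ill-sorted at position [0, 2]: expected B, got A


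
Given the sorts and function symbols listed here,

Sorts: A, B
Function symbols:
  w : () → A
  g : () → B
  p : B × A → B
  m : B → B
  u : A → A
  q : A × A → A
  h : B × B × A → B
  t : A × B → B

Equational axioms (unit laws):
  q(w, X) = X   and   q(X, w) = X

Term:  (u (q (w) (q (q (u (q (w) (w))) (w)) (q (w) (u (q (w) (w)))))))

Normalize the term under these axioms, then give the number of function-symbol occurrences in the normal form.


1. (u (q (w) (q (q (u (q (w) (w))) (w)) (q (w) (u (q (w) (w)))))))  →  (u (q (q (u (q (w) (w))) (w)) (q (w) (u (q (w) (w))))))
2. (u (q (q (u (q (w) (w))) (w)) (q (w) (u (q (w) (w))))))  →  (u (q (u (q (w) (w))) (q (w) (u (q (w) (w))))))
3. (u (q (u (q (w) (w))) (q (w) (u (q (w) (w))))))  →  (u (q (u (w)) (q (w) (u (q (w) (w))))))
4. (u (q (u (w)) (q (w) (u (q (w) (w))))))  →  (u (q (u (w)) (u (q (w) (w)))))
5. (u (q (u (w)) (u (q (w) (w)))))  →  (u (q (u (w)) (u (w))))
normal form: (u (q (u (w)) (u (w))))

size = 6


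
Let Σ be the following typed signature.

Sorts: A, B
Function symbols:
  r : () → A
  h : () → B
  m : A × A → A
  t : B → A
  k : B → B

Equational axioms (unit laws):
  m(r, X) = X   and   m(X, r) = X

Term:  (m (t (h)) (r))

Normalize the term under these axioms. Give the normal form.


normal form = (t (h))

1. (m (t (h)) (r))  →  (t (h))


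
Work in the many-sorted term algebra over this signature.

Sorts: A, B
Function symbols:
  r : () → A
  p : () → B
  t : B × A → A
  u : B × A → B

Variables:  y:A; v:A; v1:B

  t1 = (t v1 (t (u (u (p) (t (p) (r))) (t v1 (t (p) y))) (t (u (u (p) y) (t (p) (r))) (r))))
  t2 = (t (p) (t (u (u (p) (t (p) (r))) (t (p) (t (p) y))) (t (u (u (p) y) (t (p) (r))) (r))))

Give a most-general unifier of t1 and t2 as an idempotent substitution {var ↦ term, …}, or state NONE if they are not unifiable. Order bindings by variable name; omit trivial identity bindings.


{v1 ↦ (p)}


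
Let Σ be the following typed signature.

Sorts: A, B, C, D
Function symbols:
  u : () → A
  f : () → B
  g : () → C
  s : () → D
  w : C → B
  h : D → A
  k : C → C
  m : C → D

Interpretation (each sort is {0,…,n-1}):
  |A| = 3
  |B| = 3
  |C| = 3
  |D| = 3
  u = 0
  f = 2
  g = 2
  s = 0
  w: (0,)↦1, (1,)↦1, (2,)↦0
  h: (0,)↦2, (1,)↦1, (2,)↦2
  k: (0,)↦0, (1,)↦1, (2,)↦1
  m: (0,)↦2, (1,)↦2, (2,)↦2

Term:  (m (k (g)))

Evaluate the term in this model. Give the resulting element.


  g = 2
  (k (g)) = k(2,) = 1
  (m (k (g))) = m(1,) = 2

value = 2


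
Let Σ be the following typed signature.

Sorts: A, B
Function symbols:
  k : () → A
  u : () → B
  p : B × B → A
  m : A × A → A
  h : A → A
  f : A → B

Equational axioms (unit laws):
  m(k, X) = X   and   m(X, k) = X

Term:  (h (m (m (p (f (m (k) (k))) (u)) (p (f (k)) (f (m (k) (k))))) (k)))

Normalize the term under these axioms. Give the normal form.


1. (h (m (m (p (f (m (k) (k))) (u)) (p (f (k)) (f (m (k) (k))))) (k)))  →  (h (m (p (f (m (k) (k))) (u)) (p (f (k)) (f (m (k) (k))))))
2. (h (m (p (f (m (k) (k))) (u)) (p (f (k)) (f (m (k) (k))))))  →  (h (m (p (f (k)) (u)) (p (f (k)) (f (m (k) (k))))))
3. (h (m (p (f (k)) (u)) (p (f (k)) (f (m (k) (k))))))  →  (h (m (p (f (k)) (u)) (p (f (k)) (f (k)))))

normal form = (h (m (p (f (k)) (u)) (p (f (k)) (f (k)))))


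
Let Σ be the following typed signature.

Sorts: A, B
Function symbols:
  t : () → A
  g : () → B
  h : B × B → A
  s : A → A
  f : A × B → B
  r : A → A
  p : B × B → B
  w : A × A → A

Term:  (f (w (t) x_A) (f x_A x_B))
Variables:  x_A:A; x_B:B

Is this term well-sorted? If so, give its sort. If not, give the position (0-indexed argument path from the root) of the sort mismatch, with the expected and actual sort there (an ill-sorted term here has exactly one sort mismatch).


well-sorted; sort = B

    (t) : A
    x_A : A
  (w (t) x_A) : A
    x_A : A
    x_B : B
  (f x_A x_B) : B
(f (w (t) x_A) (f x_A x_B)) : B


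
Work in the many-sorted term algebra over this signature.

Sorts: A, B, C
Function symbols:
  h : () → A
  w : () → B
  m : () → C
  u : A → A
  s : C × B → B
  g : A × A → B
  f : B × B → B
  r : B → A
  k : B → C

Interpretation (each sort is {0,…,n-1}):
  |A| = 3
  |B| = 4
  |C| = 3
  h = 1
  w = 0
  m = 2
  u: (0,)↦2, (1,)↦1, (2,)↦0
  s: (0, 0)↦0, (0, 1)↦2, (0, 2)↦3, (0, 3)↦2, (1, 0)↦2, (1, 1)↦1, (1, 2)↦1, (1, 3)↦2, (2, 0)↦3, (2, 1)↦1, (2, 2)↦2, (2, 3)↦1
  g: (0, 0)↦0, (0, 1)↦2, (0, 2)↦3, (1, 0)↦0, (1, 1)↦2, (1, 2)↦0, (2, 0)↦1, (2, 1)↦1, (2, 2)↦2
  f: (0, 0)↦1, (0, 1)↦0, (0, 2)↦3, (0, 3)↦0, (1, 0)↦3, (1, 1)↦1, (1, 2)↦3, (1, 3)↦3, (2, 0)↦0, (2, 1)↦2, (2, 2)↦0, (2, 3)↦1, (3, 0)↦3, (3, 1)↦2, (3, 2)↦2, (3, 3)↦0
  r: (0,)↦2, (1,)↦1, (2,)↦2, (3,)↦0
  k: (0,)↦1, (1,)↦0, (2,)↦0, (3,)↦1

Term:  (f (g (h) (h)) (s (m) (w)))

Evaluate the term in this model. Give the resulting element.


value = 1

  h = 1
  h = 1
  (g (h) (h)) = g(1, 1) = 2
  m = 2
  w = 0
  (s (m) (w)) = s(2, 0) = 3
  (f (g (h) (h)) (s (m) (w))) = f(2, 3) = 1


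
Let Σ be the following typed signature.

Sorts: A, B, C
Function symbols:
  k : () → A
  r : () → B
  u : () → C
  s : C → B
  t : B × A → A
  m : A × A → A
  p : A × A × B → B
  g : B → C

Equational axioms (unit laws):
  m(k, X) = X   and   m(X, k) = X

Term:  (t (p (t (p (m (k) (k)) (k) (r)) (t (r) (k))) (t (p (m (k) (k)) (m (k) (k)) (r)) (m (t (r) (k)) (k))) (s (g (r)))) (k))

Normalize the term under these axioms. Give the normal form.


1. (t (p (t (p (m (k) (k)) (k) (r)) (t (r) (k))) (t (p (m (k) (k)) (m (k) (k)) (r)) (m (t (r) (k)) (k))) (s (g (r)))) (k))  →  (t (p (t (p (k) (k) (r)) (t (r) (k))) (t (p (m (k) (k)) (m (k) (k)) (r)) (m (t (r) (k)) (k))) (s (g (r)))) (k))
2. (t (p (t (p (k) (k) (r)) (t (r) (k))) (t (p (m (k) (k)) (m (k) (k)) (r)) (m (t (r) (k)) (k))) (s (g (r)))) (k))  →  (t (p (t (p (k) (k) (r)) (t (r) (k))) (t (p (k) (m (k) (k)) (r)) (m (t (r) (k)) (k))) (s (g (r)))) (k))
3. (t (p (t (p (k) (k) (r)) (t (r) (k))) (t (p (k) (m (k) (k)) (r)) (m (t (r) (k)) (k))) (s (g (r)))) (k))  →  (t (p (t (p (k) (k) (r)) (t (r) (k))) (t (p (k) (k) (r)) (m (t (r) (k)) (k))) (s (g (r)))) (k))
4. (t (p (t (p (k) (k) (r)) (t (r) (k))) (t (p (k) (k) (r)) (m (t (r) (k)) (k))) (s (g (r)))) (k))  →  (t (p (t (p (k) (k) (r)) (t (r) (k))) (t (p (k) (k) (r)) (t (r) (k))) (s (g (r)))) (k))

normal form = (t (p (t (p (k) (k) (r)) (t (r) (k))) (t (p (k) (k) (r)) (t (r) (k))) (s (g (r)))) (k))


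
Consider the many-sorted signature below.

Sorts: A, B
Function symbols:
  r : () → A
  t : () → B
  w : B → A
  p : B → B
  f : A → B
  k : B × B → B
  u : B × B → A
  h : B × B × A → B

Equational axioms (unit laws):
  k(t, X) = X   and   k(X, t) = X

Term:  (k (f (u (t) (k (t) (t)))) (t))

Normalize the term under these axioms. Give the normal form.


1. (k (f (u (t) (k (t) (t)))) (t))  →  (f (u (t) (k (t) (t))))
2. (f (u (t) (k (t) (t))))  →  (f (u (t) (t)))

normal form = (f (u (t) (t)))


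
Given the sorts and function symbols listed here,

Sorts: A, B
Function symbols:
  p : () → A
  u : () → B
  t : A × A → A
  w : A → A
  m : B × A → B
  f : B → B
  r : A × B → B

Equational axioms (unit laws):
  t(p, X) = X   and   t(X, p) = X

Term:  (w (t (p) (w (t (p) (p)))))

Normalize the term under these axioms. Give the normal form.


normal form = (w (w (p)))

1. (w (t (p) (w (t (p) (p)))))  →  (w (w (t (p) (p))))
2. (w (w (t (p) (p))))  →  (w (w (p)))


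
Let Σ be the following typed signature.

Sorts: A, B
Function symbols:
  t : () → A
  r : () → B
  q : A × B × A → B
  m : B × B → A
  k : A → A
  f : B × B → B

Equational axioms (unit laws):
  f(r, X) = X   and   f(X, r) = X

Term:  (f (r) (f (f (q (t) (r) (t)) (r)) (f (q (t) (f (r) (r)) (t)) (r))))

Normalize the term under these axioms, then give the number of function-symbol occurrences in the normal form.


1. (f (r) (f (f (q (t) (r) (t)) (r)) (f (q (t) (f (r) (r)) (t)) (r))))  →  (f (f (q (t) (r) (t)) (r)) (f (q (t) (f (r) (r)) (t)) (r)))
2. (f (f (q (t) (r) (t)) (r)) (f (q (t) (f (r) (r)) (t)) (r)))  →  (f (q (t) (r) (t)) (f (q (t) (f (r) (r)) (t)) (r)))
3. (f (q (t) (r) (t)) (f (q (t) (f (r) (r)) (t)) (r)))  →  (f (q (t) (r) (t)) (q (t) (f (r) (r)) (t)))
4. (f (q (t) (r) (t)) (q (t) (f (r) (r)) (t)))  →  (f (q (t) (r) (t)) (q (t) (r) (t)))
normal form: (f (q (t) (r) (t)) (q (t) (r) (t)))

size = 9


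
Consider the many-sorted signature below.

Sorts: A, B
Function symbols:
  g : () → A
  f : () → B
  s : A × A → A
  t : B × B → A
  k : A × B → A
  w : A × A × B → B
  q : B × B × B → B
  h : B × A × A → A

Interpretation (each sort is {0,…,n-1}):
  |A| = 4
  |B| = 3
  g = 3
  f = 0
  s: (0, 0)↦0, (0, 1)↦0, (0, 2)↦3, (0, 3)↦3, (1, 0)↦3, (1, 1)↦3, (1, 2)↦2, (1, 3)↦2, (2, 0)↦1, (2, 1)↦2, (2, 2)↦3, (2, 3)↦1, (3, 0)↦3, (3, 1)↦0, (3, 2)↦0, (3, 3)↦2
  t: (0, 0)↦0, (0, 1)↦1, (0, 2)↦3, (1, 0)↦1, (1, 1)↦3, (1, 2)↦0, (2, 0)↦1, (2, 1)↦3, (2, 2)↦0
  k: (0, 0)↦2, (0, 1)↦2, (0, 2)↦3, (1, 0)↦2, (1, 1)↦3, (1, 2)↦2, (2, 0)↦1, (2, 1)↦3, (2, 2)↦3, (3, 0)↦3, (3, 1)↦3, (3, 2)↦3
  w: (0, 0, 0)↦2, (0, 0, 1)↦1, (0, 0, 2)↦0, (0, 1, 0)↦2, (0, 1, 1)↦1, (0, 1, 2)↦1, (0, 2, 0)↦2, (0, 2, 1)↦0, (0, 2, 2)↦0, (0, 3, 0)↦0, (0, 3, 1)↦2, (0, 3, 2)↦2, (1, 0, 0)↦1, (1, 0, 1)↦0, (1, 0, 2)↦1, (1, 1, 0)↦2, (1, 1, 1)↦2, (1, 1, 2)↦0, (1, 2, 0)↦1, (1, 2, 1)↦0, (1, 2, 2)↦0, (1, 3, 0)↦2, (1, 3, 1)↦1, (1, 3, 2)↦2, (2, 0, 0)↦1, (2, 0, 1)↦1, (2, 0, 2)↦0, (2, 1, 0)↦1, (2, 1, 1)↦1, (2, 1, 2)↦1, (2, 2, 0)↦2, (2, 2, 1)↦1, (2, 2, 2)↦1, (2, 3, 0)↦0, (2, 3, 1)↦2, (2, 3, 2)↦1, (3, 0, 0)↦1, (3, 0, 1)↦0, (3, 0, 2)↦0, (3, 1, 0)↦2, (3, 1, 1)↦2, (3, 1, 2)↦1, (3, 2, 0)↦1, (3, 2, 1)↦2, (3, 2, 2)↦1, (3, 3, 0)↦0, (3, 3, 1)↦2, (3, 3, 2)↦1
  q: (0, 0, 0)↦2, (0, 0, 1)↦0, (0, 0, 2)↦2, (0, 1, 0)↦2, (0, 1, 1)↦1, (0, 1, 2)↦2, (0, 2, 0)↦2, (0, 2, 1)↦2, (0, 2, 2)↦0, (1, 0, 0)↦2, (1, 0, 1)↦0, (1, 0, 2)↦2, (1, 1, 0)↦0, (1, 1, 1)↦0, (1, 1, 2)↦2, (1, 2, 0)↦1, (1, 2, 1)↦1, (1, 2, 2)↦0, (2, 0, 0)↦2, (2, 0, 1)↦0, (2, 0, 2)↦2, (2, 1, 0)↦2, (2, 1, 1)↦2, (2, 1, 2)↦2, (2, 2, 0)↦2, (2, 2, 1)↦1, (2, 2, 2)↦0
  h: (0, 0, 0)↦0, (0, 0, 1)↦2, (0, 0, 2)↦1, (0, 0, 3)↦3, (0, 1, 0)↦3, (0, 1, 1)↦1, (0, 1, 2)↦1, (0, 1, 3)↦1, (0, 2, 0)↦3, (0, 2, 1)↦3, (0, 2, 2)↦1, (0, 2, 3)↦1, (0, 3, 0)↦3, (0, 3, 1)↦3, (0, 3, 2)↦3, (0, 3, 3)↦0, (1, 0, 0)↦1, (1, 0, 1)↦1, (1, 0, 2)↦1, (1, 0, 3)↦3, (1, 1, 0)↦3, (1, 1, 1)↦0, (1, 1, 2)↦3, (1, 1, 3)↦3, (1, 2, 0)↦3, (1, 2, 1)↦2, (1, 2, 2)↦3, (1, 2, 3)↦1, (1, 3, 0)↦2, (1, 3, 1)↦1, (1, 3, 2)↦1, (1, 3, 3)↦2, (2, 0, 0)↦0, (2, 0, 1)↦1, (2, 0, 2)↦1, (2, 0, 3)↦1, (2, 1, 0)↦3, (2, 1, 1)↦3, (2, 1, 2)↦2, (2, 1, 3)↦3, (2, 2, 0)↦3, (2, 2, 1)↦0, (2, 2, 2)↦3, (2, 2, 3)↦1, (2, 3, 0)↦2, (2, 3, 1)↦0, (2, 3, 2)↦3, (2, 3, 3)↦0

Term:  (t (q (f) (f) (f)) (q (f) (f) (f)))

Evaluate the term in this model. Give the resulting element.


  f = 0
  f = 0
  f = 0
  (q (f) (f) (f)) = q(0, 0, 0) = 2
  f = 0
  f = 0
  f = 0
  (q (f) (f) (f)) = q(0, 0, 0) = 2
  (t (q (f) (f) (f)) (q (f) (f) (f))) = t(2, 2) = 0

value = 0


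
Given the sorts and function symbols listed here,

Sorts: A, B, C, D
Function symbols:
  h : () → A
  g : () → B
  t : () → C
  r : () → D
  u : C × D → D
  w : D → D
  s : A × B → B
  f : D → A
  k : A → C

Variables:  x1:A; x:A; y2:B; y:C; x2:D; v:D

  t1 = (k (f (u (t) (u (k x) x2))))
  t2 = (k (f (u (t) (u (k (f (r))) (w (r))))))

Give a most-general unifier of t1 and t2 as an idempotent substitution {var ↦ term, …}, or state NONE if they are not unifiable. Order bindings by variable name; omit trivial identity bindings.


{x ↦ (f (r)), x2 ↦ (w (r))}


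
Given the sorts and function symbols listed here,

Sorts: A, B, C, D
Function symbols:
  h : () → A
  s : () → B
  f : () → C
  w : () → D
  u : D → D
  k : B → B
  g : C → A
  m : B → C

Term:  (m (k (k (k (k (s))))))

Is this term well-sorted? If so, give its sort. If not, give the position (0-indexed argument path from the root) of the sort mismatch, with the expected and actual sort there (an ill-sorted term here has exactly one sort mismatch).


          (s) : B
        (k (s)) : B
      (k (k (s))) : B
    (k (k (k (s)))) : B
  (k (k (k (k (s))))) : B
(m (k (k (k (k (s)))))) : C

well-sorted; sort = C


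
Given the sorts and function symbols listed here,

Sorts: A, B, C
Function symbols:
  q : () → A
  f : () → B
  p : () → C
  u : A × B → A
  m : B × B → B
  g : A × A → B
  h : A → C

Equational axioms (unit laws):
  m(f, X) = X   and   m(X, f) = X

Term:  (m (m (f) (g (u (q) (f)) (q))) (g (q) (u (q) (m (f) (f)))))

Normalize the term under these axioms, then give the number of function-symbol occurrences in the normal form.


size = 11

1. (m (m (f) (g (u (q) (f)) (q))) (g (q) (u (q) (m (f) (f)))))  →  (m (g (u (q) (f)) (q)) (g (q) (u (q) (m (f) (f)))))
2. (m (g (u (q) (f)) (q)) (g (q) (u (q) (m (f) (f)))))  →  (m (g (u (q) (f)) (q)) (g (q) (u (q) (f))))
normal form: (m (g (u (q) (f)) (q)) (g (q) (u (q) (f))))


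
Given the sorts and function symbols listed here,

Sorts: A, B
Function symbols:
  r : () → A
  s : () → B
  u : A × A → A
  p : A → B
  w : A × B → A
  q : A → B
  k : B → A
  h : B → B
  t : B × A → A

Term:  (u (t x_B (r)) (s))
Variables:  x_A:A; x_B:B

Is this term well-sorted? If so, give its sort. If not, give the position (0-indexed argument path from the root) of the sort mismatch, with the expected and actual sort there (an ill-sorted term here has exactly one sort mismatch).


    x_B : B
    (r) : A
  (t x_B (r)) : A
  (s) : B
(u (t x_B (r)) (s)) : ✗ arg 1 at [1] has sort B, expected A

ill-sorted at position [1]: expected A, got B


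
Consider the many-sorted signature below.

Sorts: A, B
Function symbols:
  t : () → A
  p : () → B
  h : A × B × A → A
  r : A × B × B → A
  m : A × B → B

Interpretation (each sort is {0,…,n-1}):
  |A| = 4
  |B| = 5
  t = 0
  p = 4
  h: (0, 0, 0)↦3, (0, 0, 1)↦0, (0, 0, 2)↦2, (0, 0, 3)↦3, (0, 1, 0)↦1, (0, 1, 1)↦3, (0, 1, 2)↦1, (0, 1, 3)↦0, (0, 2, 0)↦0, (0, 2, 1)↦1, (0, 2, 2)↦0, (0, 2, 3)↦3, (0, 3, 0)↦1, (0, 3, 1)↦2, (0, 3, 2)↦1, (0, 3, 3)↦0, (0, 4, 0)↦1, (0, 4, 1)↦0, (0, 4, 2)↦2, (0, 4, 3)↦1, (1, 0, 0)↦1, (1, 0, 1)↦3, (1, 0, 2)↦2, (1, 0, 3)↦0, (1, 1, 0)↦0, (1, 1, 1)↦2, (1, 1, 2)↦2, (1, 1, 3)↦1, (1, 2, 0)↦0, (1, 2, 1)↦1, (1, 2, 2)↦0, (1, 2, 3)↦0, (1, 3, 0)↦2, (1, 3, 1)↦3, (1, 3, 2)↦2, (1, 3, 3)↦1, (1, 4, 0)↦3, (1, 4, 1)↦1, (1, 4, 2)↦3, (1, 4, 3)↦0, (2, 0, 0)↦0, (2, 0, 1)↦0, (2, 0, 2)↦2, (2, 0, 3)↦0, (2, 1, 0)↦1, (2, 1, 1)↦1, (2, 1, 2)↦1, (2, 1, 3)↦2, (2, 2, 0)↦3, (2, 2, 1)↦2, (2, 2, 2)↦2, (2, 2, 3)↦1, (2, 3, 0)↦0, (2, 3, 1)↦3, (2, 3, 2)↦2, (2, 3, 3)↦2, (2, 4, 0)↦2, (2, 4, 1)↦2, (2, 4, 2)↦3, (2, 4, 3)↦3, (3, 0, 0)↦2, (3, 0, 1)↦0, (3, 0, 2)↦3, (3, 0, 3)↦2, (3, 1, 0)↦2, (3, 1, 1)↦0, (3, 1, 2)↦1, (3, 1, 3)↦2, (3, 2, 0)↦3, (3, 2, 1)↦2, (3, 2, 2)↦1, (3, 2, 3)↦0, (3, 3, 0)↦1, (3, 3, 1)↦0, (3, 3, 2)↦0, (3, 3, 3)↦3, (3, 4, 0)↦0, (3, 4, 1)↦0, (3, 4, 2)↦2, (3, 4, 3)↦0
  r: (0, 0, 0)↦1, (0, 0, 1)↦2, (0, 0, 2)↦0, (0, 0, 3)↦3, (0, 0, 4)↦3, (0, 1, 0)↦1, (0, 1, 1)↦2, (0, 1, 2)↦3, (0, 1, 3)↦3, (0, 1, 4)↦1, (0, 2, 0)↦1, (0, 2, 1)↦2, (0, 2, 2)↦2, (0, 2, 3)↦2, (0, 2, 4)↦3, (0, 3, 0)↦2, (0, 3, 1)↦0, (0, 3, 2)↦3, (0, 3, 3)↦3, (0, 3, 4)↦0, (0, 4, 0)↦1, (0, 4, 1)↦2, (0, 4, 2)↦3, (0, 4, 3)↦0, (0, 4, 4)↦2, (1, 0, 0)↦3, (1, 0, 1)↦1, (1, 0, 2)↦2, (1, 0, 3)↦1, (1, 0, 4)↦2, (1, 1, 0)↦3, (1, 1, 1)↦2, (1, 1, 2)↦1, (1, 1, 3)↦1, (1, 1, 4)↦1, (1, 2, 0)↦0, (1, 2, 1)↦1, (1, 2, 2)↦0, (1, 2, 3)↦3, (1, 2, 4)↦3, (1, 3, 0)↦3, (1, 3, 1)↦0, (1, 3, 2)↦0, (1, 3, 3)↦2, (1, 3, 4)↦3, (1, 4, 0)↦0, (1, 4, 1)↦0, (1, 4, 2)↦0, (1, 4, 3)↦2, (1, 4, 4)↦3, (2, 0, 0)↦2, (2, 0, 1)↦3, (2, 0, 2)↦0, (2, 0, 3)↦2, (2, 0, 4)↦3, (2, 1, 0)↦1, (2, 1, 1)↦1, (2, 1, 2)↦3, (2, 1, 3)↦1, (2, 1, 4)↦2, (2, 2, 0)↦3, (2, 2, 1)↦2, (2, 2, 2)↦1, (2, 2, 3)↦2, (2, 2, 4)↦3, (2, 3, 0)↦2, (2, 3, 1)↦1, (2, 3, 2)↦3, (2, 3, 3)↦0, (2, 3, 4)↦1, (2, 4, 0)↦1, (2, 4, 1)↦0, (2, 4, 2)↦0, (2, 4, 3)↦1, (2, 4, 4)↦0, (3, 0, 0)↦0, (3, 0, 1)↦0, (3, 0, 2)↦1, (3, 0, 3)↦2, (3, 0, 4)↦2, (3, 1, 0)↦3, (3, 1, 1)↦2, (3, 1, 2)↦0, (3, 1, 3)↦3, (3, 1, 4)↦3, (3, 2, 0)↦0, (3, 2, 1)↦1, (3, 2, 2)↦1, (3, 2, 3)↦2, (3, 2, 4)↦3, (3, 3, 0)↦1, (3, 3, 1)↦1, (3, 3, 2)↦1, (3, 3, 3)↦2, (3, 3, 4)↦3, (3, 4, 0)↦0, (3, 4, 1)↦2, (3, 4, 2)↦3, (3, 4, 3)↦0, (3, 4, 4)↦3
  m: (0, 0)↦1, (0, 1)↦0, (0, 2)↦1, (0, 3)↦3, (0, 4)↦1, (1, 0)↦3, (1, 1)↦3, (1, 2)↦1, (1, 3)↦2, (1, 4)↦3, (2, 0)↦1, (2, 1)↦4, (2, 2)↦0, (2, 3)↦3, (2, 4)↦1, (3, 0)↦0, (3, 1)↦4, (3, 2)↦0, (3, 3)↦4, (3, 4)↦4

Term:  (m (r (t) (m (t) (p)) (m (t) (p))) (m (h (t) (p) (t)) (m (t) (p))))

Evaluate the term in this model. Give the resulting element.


  t = 0
  t = 0
  p = 4
  (m (t) (p)) = m(0, 4) = 1
  t = 0
  p = 4
  (m (t) (p)) = m(0, 4) = 1
  (r (t) (m (t) (p)) (m (t) (p))) = r(0, 1, 1) = 2
  t = 0
  p = 4
  t = 0
  (h (t) (p) (t)) = h(0, 4, 0) = 1
  t = 0
  p = 4
  (m (t) (p)) = m(0, 4) = 1
  (m (h (t) (p) (t)) (m (t) (p))) = m(1, 1) = 3
  (m (r (t) (m (t) (p)) (m (t) (p))) (m (h (t) (p) (t)) (m (t) (p)))) = m(2, 3) = 3

value = 3


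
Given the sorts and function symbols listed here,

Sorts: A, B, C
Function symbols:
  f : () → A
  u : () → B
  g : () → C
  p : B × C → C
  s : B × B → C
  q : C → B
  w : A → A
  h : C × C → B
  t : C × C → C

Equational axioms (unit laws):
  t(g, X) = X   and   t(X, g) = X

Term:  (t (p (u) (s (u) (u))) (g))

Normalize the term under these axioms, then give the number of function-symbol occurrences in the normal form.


1. (t (p (u) (s (u) (u))) (g))  →  (p (u) (s (u) (u)))
normal form: (p (u) (s (u) (u)))

size = 5


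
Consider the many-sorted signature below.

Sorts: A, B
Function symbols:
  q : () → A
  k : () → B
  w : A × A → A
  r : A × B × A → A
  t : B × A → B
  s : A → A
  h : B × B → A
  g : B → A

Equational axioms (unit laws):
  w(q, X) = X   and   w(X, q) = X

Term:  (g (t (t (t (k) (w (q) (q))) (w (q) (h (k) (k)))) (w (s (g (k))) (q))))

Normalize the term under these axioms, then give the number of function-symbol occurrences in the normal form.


size = 12

1. (g (t (t (t (k) (w (q) (q))) (w (q) (h (k) (k)))) (w (s (g (k))) (q))))  →  (g (t (t (t (k) (q)) (w (q) (h (k) (k)))) (w (s (g (k))) (q))))
2. (g (t (t (t (k) (q)) (w (q) (h (k) (k)))) (w (s (g (k))) (q))))  →  (g (t (t (t (k) (q)) (h (k) (k))) (w (s (g (k))) (q))))
3. (g (t (t (t (k) (q)) (h (k) (k))) (w (s (g (k))) (q))))  →  (g (t (t (t (k) (q)) (h (k) (k))) (s (g (k)))))
normal form: (g (t (t (t (k) (q)) (h (k) (k))) (s (g (k)))))


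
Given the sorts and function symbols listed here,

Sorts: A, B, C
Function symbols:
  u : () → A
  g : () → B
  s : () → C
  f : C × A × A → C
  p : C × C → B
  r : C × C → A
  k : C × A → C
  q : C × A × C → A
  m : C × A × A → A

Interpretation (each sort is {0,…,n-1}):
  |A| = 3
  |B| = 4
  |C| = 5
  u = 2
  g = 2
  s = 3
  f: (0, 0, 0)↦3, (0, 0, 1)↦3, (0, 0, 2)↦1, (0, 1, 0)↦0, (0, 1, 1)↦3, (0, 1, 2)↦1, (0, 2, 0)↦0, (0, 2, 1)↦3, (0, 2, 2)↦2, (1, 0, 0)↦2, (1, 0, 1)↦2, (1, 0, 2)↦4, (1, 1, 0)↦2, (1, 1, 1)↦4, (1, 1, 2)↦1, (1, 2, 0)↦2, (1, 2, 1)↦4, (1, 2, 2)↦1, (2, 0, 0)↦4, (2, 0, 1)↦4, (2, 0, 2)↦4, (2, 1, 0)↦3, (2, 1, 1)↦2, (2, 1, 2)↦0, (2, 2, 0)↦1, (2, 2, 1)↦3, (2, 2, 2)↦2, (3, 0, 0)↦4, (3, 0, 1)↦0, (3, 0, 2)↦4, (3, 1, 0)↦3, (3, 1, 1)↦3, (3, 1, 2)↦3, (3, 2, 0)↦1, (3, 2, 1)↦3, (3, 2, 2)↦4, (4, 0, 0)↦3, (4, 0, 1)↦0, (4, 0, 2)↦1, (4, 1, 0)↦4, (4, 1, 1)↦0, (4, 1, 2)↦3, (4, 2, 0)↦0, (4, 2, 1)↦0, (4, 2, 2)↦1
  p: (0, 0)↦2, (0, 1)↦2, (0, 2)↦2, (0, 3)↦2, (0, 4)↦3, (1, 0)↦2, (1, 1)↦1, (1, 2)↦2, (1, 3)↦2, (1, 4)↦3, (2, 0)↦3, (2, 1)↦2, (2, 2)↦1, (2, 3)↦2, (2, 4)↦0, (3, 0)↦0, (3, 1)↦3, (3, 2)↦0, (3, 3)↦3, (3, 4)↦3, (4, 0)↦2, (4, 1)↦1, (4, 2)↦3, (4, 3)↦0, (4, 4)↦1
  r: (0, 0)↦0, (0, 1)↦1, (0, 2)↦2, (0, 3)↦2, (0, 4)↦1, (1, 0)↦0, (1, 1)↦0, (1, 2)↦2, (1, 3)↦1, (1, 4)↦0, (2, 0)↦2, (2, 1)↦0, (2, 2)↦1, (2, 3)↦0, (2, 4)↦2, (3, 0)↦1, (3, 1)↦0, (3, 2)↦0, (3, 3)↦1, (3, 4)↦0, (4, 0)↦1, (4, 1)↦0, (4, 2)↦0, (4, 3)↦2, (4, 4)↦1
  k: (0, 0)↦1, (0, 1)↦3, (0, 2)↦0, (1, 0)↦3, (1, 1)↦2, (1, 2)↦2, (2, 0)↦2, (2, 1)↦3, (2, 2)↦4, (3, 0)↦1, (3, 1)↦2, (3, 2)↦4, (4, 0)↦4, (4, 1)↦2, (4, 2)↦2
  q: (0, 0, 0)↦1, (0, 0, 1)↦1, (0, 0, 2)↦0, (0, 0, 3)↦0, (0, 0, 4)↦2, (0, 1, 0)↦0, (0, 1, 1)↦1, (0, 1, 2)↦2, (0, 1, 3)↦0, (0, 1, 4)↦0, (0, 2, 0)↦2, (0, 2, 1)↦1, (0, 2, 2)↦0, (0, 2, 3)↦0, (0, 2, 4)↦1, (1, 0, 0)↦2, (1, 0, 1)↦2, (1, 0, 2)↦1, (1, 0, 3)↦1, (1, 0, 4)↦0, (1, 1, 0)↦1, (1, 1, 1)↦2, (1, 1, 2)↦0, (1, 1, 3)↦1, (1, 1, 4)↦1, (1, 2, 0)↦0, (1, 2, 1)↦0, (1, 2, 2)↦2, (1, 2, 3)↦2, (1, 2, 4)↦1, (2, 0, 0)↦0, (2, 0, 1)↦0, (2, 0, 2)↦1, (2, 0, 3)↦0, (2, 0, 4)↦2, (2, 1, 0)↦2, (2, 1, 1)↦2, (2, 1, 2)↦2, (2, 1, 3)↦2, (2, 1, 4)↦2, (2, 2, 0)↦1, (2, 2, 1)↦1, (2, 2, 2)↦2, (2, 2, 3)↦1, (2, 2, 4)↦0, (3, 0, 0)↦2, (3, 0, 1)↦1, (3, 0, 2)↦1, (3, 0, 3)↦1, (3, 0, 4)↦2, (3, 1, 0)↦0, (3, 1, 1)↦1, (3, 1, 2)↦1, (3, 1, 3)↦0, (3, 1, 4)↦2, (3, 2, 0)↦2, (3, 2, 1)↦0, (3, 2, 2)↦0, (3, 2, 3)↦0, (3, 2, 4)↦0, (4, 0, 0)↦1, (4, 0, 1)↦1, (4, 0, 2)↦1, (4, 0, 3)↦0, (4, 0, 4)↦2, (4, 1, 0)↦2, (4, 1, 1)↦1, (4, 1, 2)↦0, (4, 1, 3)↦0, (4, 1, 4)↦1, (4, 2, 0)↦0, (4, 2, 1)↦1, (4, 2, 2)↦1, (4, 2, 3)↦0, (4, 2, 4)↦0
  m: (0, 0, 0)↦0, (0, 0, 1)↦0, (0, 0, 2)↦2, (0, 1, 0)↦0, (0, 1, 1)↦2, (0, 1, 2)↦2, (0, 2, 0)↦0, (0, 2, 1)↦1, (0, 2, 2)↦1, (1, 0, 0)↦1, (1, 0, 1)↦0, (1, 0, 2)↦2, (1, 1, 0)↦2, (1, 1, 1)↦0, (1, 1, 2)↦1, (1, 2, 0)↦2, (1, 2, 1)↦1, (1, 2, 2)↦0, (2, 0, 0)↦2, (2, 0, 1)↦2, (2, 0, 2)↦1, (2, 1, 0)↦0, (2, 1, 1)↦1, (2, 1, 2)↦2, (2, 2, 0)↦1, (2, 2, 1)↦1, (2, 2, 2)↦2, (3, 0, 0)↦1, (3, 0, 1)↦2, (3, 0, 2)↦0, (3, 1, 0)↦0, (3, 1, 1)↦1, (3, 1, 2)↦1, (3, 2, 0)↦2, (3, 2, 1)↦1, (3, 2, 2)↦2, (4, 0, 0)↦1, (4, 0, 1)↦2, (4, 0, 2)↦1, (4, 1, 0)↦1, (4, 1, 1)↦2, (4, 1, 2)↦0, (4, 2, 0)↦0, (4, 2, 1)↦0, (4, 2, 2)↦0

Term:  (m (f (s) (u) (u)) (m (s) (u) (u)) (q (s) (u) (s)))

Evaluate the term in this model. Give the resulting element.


value = 0

  s = 3
  u = 2
  u = 2
  (f (s) (u) (u)) = f(3, 2, 2) = 4
  s = 3
  u = 2
  u = 2
  (m (s) (u) (u)) = m(3, 2, 2) = 2
  s = 3
  u = 2
  s = 3
  (q (s) (u) (s)) = q(3, 2, 3) = 0
  (m (f (s) (u) (u)) (m (s) (u) (u)) (q (s) (u) (s))) = m(4, 2, 0) = 0


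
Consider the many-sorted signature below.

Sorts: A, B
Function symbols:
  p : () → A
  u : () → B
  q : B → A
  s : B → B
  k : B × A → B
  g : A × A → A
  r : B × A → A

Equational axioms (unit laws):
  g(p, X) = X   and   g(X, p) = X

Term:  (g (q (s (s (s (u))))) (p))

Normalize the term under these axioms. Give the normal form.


1. (g (q (s (s (s (u))))) (p))  →  (q (s (s (s (u)))))

normal form = (q (s (s (s (u)))))


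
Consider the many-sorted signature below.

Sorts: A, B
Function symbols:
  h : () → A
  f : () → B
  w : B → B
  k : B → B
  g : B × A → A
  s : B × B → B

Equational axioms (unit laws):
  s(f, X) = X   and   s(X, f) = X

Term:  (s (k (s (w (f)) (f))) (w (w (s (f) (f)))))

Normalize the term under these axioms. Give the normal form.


1. (s (k (s (w (f)) (f))) (w (w (s (f) (f)))))  →  (s (k (w (f))) (w (w (s (f) (f)))))
2. (s (k (w (f))) (w (w (s (f) (f)))))  →  (s (k (w (f))) (w (w (f))))

normal form = (s (k (w (f))) (w (w (f))))


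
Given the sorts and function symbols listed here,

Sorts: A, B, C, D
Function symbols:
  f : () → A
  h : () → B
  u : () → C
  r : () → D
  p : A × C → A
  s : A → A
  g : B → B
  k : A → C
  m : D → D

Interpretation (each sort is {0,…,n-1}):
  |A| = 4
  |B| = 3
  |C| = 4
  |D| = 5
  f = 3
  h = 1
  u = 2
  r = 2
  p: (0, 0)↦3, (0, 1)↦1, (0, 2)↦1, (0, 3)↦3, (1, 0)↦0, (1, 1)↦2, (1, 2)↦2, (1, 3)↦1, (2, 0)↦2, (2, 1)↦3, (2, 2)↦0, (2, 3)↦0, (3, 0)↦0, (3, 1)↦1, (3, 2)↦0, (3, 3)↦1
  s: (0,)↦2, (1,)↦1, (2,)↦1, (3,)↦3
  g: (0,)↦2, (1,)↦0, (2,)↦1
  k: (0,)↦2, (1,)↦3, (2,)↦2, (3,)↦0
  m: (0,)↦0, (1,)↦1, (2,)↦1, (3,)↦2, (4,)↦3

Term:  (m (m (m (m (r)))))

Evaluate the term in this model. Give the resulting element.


value = 1

  r = 2
  (m (r)) = m(2,) = 1
  (m (m (r))) = m(1,) = 1
  (m (m (m (r)))) = m(1,) = 1
  (m (m (m (m (r))))) = m(1,) = 1


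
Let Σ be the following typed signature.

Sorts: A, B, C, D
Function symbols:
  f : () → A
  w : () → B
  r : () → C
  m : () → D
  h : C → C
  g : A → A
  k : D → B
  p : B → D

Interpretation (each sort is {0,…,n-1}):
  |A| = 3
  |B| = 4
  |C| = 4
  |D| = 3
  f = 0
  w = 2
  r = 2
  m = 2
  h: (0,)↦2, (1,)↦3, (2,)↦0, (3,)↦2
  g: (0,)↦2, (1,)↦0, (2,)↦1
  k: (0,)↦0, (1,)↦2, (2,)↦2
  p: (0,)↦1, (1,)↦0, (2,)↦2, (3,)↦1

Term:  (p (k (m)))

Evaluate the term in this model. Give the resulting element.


  m = 2
  (k (m)) = k(2,) = 2
  (p (k (m))) = p(2,) = 2

value = 2


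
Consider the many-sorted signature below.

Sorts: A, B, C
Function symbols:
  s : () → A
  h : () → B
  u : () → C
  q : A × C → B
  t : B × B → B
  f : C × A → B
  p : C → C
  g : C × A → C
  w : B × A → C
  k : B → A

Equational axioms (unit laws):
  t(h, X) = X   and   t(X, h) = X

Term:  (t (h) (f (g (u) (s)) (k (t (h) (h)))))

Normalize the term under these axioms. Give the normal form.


normal form = (f (g (u) (s)) (k (h)))

1. (t (h) (f (g (u) (s)) (k (t (h) (h)))))  →  (f (g (u) (s)) (k (t (h) (h))))
2. (f (g (u) (s)) (k (t (h) (h))))  →  (f (g (u) (s)) (k (h)))


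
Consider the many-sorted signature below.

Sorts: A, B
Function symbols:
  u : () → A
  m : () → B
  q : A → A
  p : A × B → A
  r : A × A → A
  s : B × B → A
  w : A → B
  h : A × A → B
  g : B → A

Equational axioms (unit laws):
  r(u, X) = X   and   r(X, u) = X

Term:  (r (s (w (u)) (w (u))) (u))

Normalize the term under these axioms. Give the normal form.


normal form = (s (w (u)) (w (u)))

1. (r (s (w (u)) (w (u))) (u))  →  (s (w (u)) (w (u)))


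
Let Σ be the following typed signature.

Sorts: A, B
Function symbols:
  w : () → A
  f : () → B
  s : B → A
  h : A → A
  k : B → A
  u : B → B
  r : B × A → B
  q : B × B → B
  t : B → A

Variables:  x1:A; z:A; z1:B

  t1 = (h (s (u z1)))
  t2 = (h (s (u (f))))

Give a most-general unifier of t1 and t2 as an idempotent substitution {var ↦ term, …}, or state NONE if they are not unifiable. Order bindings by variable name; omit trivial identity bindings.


{z1 ↦ (f)}


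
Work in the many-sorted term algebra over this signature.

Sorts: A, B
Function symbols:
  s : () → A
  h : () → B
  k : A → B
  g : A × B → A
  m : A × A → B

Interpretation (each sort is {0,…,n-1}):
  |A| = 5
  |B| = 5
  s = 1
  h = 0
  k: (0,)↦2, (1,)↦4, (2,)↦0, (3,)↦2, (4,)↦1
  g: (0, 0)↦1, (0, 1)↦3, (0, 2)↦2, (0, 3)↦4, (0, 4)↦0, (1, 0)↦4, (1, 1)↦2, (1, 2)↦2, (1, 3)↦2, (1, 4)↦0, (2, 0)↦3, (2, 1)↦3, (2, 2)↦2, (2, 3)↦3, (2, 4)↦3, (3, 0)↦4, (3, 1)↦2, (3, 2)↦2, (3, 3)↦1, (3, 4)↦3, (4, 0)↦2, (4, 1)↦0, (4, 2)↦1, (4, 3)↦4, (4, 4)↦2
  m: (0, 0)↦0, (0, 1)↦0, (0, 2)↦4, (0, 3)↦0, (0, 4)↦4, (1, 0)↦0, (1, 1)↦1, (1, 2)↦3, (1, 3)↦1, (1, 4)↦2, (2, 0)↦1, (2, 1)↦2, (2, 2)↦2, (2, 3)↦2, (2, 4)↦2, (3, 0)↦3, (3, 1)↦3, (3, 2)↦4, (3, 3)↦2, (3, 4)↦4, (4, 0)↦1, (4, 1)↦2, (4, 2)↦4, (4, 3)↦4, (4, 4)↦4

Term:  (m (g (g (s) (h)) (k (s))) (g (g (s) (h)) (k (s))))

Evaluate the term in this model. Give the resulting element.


  s = 1
  h = 0
  (g (s) (h)) = g(1, 0) = 4
  s = 1
  (k (s)) = k(1,) = 4
  (g (g (s) (h)) (k (s))) = g(4, 4) = 2
  s = 1
  h = 0
  (g (s) (h)) = g(1, 0) = 4
  s = 1
  (k (s)) = k(1,) = 4
  (g (g (s) (h)) (k (s))) = g(4, 4) = 2
  (m (g (g (s) (h)) (k (s))) (g (g (s) (h)) (k (s)))) = m(2, 2) = 2

value = 2


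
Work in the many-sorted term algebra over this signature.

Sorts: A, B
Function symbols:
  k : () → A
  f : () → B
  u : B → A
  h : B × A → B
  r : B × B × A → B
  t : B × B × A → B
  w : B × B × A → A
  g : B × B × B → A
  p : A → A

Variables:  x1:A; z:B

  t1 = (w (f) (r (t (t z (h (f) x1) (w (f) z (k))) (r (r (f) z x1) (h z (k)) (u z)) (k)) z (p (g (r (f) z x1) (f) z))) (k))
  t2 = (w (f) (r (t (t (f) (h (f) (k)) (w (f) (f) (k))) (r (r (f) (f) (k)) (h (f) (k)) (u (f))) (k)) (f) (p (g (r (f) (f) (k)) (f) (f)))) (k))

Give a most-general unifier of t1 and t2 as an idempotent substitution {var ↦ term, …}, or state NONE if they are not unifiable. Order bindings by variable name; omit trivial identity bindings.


{x1 ↦ (k), z ↦ (f)}


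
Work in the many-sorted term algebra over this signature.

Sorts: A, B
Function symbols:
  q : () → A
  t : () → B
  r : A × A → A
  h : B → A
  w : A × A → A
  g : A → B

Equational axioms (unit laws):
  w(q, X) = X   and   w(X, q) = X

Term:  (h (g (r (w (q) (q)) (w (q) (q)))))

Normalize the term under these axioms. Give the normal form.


normal form = (h (g (r (q) (q))))

1. (h (g (r (w (q) (q)) (w (q) (q)))))  →  (h (g (r (q) (w (q) (q)))))
2. (h (g (r (q) (w (q) (q)))))  →  (h (g (r (q) (q))))


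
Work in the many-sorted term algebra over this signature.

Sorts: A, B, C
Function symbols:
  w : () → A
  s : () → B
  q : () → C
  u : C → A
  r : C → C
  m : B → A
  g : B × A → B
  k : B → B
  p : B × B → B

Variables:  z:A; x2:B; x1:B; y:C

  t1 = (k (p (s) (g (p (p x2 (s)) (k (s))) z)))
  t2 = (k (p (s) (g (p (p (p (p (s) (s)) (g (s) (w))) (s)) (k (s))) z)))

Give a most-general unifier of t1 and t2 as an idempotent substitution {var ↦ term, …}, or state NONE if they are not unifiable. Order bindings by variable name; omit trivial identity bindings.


{x2 ↦ (p (p (s) (s)) (g (s) (w)))}


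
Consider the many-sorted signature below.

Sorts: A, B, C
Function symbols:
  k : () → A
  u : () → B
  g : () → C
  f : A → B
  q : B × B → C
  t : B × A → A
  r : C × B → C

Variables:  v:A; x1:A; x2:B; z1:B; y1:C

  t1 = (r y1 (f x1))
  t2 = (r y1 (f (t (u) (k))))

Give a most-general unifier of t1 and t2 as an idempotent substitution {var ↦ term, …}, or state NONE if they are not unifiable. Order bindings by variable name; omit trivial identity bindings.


{x1 ↦ (t (u) (k))}


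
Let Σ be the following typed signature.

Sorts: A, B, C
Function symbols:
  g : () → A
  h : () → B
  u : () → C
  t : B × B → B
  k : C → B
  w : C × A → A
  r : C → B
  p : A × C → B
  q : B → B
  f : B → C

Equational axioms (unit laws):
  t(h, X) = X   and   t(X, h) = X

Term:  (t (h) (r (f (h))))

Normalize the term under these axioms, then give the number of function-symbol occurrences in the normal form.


1. (t (h) (r (f (h))))  →  (r (f (h)))
normal form: (r (f (h)))

size = 3


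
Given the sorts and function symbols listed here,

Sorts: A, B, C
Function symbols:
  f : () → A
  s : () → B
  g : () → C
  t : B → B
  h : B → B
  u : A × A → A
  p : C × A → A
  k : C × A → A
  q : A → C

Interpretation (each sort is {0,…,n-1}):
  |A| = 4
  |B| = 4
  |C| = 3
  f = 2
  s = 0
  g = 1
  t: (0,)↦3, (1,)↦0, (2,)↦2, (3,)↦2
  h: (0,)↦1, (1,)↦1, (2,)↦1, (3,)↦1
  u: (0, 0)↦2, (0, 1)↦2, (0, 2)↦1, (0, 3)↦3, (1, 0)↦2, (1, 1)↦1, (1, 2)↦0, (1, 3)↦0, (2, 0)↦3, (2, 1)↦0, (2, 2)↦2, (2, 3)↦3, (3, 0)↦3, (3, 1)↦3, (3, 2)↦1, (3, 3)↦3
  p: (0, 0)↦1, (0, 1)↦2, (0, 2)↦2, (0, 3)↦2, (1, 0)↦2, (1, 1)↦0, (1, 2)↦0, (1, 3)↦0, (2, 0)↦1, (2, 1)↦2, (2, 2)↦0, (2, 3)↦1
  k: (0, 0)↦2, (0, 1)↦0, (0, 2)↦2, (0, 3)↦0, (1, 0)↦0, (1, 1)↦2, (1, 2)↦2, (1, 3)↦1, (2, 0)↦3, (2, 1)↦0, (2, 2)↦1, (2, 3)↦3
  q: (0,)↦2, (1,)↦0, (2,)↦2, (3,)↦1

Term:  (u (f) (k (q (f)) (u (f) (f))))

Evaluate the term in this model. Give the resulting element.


  f = 2
  f = 2
  (q (f)) = q(2,) = 2
  f = 2
  f = 2
  (u (f) (f)) = u(2, 2) = 2
  (k (q (f)) (u (f) (f))) = k(2, 2) = 1
  (u (f) (k (q (f)) (u (f) (f)))) = u(2, 1) = 0

value = 0


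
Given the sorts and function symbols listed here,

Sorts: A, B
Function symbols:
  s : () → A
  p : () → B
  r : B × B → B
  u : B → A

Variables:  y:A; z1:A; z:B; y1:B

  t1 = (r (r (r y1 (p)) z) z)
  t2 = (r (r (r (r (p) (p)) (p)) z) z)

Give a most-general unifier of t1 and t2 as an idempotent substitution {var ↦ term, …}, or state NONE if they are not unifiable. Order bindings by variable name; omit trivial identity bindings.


{y1 ↦ (r (p) (p))}
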